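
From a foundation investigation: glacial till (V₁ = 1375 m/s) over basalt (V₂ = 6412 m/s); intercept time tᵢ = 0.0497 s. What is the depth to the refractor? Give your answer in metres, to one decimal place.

35.0 m

h = tᵢ·V₁·V₂ / (2·√(V₂²−V₁²)).
√(V₂²−V₁²) = √(6412² − 1375²) = 6262.8 m/s.
h = 0.0497 s × 1375 × 6412 / (2 × 6262.8) = 34.98 m.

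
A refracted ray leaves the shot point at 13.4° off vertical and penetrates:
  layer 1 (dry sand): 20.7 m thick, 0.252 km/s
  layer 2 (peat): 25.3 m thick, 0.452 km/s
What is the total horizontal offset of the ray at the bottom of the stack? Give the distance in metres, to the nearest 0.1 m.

p = sin θ₁/V₁ = sin 13.4°/0.252 = 9.1963e-01 s/km is conserved through the stack.
Layer 1: θ = 13.40°; offset = 20.7·tan 13.40° = 4.931 m.
Layer 2: sin θ = p·0.452 = 0.4157 → θ = 24.56°; offset = 25.3·tan 24.56° = 11.563 m.
Summing the layer offsets gives 16.494 m.

16.5 m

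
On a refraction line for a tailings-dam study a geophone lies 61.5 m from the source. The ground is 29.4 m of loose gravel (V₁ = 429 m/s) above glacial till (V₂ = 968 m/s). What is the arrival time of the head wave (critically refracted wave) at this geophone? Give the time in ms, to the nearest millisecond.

186 ms

θ_c = arcsin(V₁/V₂) = arcsin(429/968) = 26.31°, cos θ_c = 0.8964.
Intercept time tᵢ = 2h cos θ_c / V₁ = 2·29.4·0.8964/429 = 0.12287 s.
t = x/V₂ + tᵢ = 61.5/968 + 0.12287 = 0.18640 s.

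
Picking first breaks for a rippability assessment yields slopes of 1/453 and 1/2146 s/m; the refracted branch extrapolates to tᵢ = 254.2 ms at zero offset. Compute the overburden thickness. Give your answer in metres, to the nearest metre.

59 m

θ_c = arcsin(453/2146) = 12.19°; cos θ_c = 0.9775.
tᵢ = 2h cos θ_c/V₁ ⇒ h = tᵢ·V₁/(2 cos θ_c) = 0.2542·453/(2·0.9775) = 58.90 m.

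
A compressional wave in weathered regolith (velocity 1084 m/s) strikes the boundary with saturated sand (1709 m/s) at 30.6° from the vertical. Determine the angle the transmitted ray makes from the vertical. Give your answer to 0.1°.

sin θ₁/V₁ = sin θ₂/V₂ ⇒ sin θ₂ = 1709·sin 30.6°/1084 = 1709·0.5090/1084 = 0.8025.
θ₂ = arcsin 0.8025 = 53.37° from the normal.

53.4°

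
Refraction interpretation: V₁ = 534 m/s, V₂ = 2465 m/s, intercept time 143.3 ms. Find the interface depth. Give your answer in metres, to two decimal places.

θ_c = arcsin(534/2465) = 12.51°; cos θ_c = 0.9763.
tᵢ = 2h cos θ_c/V₁ ⇒ h = tᵢ·V₁/(2 cos θ_c) = 0.1433·534/(2·0.9763) = 39.19 m.

39.19 m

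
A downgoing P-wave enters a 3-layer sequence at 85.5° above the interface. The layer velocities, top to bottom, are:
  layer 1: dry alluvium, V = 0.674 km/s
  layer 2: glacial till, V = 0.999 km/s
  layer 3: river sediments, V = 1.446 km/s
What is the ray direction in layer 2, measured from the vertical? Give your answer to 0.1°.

From the normal: θ₁ = 90° − 85.5° = 4.5°.
Ray parameter p = sin 4.5° / 0.674 = 1.1641e-01 s/km.
sin θ_2 = p·V_2 = 1.1641e-01 × 0.999 = 0.1163.
θ_2 = arcsin 0.1163 = 6.68°.

6.7°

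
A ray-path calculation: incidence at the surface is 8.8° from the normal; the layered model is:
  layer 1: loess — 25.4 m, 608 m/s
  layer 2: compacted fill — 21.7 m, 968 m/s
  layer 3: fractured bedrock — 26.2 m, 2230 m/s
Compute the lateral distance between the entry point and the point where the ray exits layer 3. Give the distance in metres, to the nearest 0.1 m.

27.1 m

p = sin θ₁/V₁ = sin 8.8°/608 = 2.5162e-04 s/m is conserved through the stack.
Layer 1: θ = 8.80°; offset = 25.4·tan 8.80° = 3.932 m.
Layer 2: sin θ = p·968 = 0.2436 → θ = 14.10°; offset = 21.7·tan 14.10° = 5.450 m.
Layer 3: sin θ = p·2230 = 0.5611 → θ = 34.13°; offset = 26.2·tan 34.13° = 17.761 m.
Summing the layer offsets gives 27.142 m.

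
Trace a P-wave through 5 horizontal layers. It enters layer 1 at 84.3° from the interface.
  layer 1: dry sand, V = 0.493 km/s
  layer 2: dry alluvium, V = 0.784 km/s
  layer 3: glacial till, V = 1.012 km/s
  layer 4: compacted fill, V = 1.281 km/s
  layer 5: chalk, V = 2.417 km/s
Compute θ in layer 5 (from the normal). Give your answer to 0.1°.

From the normal: θ₁ = 90° − 84.3° = 5.7°.
Ray parameter p = sin 5.7° / 0.493 = 2.0146e-01 s/km.
sin θ_5 = p·V_5 = 2.0146e-01 × 2.417 = 0.4869.
θ_5 = 29.14° from the vertical.

29.1°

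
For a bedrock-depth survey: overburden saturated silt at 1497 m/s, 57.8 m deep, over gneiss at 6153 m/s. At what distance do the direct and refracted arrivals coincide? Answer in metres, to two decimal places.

x_cross = 2h·√((V₂+V₁)/(V₂−V₁)).
(V₂+V₁)/(V₂−V₁) = (6153+1497)/(6153−1497) = 1.6430; √ = 1.2818.
x_cross = 2·57.8·1.2818 = 148.18 m.

148.18 m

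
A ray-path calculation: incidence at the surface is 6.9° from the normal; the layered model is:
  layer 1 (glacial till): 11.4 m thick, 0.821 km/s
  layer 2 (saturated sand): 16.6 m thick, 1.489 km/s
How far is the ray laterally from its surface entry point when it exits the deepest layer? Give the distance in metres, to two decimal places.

5.09 m

Ray parameter p = sin 6.9° / 0.821 km/s = 1.4633e-01 s/km.
Layer 1: θ = 6.90°; offset = 11.4·tan 6.90° = 1.3796 m.
Layer 2: sin θ = p·1.489 = 0.2179 → θ = 12.58°; offset = 16.6·tan 12.58° = 3.7059 m.
Summing the layer offsets gives 5.0855 m.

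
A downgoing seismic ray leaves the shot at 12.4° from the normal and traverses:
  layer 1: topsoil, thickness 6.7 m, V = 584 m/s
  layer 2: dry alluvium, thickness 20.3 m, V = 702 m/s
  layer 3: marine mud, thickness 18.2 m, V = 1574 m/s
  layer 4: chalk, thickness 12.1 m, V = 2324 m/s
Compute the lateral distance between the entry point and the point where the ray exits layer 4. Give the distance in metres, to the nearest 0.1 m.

39.7 m

p = sin θ₁/V₁ = sin 12.4°/584 = 3.6770e-04 s/m is conserved through the stack.
Layer 1: θ = 12.40°; offset = 6.7·tan 12.40° = 1.473 m.
Layer 2: sin θ = p·702 = 0.2581 → θ = 14.96°; offset = 20.3·tan 14.96° = 5.424 m.
Layer 3: sin θ = p·1574 = 0.5788 → θ = 35.36°; offset = 18.2·tan 35.36° = 12.916 m.
Layer 4: sin θ = p·2324 = 0.8545 → θ = 58.71°; offset = 12.1·tan 58.71° = 19.907 m.
Total horizontal offset = 39.720 m.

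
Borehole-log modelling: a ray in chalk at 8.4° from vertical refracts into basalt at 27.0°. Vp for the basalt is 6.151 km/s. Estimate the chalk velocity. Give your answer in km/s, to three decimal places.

sin 8.4° = 0.1461; sin 27.0° = 0.4540.
V₁ = V₂·(sin θ₁/sin θ₂) = 6.151·(0.1461/0.4540) = 1.979 km/s.

1.979 km/s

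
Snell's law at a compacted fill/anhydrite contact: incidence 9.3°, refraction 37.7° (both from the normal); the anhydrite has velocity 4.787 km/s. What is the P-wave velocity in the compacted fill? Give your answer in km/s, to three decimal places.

1.265 km/s

Snell's law: sin 9.3°/V₁ = sin 37.7°/V₂.
V₁ = V₂·sin 9.3°/sin 37.7° = 4.787 × 0.2643 = 1.265 km/s.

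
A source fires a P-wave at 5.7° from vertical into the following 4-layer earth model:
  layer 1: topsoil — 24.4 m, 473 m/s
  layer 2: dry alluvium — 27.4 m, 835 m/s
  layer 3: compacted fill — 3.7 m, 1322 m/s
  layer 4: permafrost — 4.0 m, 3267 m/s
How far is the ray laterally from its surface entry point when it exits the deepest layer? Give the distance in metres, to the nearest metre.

Apply Snell's law at each interface; in layer i the horizontal offset is hᵢ·tan θᵢ.
Layer 1: θ = 5.70°; offset = 24.4·tan 5.70° = 2.435 m.
Layer 2: sin θ = 835·sin 5.7°/473 = 0.1753, θ = 10.10°; offset = 27.4·tan 10.10° = 4.880 m.
Layer 3: sin θ = 1322·sin 5.7°/473 = 0.2776, θ = 16.12°; offset = 3.7·tan 16.12° = 1.069 m.
Layer 4: sin θ = 3267·sin 5.7°/473 = 0.6860, θ = 43.31°; offset = 4.0·tan 43.31° = 3.771 m.
Total horizontal offset = 12.156 m.

12 m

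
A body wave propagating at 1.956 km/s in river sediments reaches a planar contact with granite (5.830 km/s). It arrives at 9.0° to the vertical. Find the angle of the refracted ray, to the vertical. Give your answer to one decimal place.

Snell's law: sin θ₂ = (V₂/V₁)·sin θ₁ = (5.830/1.956)·sin 9.0° = 0.4663.
θ₂ = sin⁻¹(0.4663) = 27.79° (from vertical).

27.8°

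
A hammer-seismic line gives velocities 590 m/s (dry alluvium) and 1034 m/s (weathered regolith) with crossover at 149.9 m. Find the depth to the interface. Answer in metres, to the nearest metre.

h = (x_cross/2)·√((V₂−V₁)/(V₂+V₁)).
(V₂−V₁)/(V₂+V₁) = (1034−590)/(1034+590) = 0.2734; √ = 0.5229.
h = (149.9/2)·0.5229 = 39.19 m.

39 m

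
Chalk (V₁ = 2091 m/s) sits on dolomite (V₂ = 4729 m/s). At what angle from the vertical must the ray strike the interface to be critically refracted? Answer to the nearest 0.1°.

Critical incidence: sin θ_c = V₁/V₂ = 2091/4729 = 0.4422.
θ_c = arcsin 0.4422 = 26.24°.

26.2°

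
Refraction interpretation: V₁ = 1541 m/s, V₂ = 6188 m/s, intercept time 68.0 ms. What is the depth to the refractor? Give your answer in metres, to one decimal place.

h = tᵢ·V₁·V₂ / (2·√(V₂²−V₁²)).
√(V₂²−V₁²) = √(6188² − 1541²) = 5993.1 m/s.
h = 0.068 s × 1541 × 6188 / (2 × 5993.1) = 54.10 m.

54.1 m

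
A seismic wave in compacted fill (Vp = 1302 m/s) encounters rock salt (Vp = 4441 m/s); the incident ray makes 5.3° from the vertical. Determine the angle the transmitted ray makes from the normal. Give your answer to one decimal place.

Snell's law: sin θ₂ = (V₂/V₁)·sin θ₁ = (4441/1302)·sin 5.3° = 0.3151.
θ₂ = arcsin 0.3151 = 18.36° from the normal.

18.4°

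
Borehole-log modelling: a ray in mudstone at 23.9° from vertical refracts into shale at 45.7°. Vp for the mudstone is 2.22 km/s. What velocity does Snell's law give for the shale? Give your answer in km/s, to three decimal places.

3.922 km/s

sin 23.9° = 0.4051; sin 45.7° = 0.7157.
V₂ = V₁·(sin θ₂/sin θ₁) = 2.22·(0.7157/0.4051) = 3.922 km/s.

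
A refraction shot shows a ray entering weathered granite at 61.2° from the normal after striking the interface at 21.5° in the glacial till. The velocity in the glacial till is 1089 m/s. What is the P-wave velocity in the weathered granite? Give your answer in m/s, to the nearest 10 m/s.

sin 21.5° = 0.3665; sin 61.2° = 0.8763.
V₂ = V₁·(sin θ₂/sin θ₁) = 1089·(0.8763/0.3665) = 2603.81 m/s.

2600 m/s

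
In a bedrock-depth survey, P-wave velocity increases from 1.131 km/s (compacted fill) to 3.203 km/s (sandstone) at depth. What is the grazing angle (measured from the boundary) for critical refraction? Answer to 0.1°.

Critical incidence: sin θ_c = V₁/V₂ = 1.131/3.203 = 0.3531.
θ_c = arcsin 0.3531 = 20.68°.
Measured from the interface: 90° − 20.68° = 69.32°.

69.3°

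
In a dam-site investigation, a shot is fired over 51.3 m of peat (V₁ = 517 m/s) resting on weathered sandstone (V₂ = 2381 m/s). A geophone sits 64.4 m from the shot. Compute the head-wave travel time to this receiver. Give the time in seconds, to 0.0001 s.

0.2208 s

t = x/V₂ + 2h·√(V₂²−V₁²)/(V₁V₂).
√(V₂²−V₁²) = √(2381²−517²) = 2324.2 m/s; delay term = 2·51.3·2324.2/(517·2381) = 0.19372 s.
t = 64.4/2381 + 0.19372 = 0.22077 s.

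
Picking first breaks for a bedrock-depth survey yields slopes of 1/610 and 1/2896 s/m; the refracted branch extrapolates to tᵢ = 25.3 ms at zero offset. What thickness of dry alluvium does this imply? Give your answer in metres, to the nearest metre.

h = tᵢ·V₁·V₂ / (2·√(V₂²−V₁²)).
√(V₂²−V₁²) = √(2896² − 610²) = 2831.0 m/s.
h = 0.0253 s × 610 × 2896 / (2 × 2831.0) = 7.89 m.

8 m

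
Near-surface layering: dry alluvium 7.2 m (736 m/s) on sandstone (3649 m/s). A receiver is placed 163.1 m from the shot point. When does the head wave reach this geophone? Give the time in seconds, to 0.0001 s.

0.0639 s

θ_c = arcsin(V₁/V₂) = arcsin(736/3649) = 11.64°, cos θ_c = 0.9794.
Intercept time tᵢ = 2h cos θ_c / V₁ = 2·7.2·0.9794/736 = 0.01916 s.
t = x/V₂ + tᵢ = 163.1/3649 + 0.01916 = 0.06386 s.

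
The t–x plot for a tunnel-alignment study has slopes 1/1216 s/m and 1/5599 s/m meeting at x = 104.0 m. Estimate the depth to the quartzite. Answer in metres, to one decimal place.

41.7 m

x_cross = 2h·√((V₂+V₁)/(V₂−V₁)) → h = x_cross / (2·√((V₂+V₁)/(V₂−V₁))).
√((V₂+V₁)/(V₂−V₁)) = √((5599+1216)/(5599−1216)) = 1.2469.
h = 104.0 / (2·1.2469) = 41.70 m.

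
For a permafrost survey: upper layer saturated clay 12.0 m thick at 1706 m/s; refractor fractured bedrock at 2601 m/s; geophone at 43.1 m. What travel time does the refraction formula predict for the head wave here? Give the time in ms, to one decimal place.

27.2 ms

θ_c = arcsin(V₁/V₂) = arcsin(1706/2601) = 40.99°, cos θ_c = 0.7548.
Intercept time tᵢ = 2h cos θ_c / V₁ = 2·12.0·0.7548/1706 = 0.01062 s.
t = x/V₂ + tᵢ = 43.1/2601 + 0.01062 = 0.02719 s.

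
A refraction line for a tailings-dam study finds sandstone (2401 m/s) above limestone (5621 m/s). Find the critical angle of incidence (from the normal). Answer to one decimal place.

25.3°

At critical incidence the refracted ray runs along the interface (θ₂ = 90°), so sin θ_c = V₁/V₂.
θ_c = arcsin(2401/5621) = arcsin 0.4271 = 25.29°.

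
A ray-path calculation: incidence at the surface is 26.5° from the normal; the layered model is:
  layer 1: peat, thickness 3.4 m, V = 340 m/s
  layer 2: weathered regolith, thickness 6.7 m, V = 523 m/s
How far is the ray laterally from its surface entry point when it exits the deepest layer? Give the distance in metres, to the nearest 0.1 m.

8.0 m

p = sin θ₁/V₁ = sin 26.5°/340 = 1.3123e-03 s/m is conserved through the stack.
Layer 1: θ = 26.50°; offset = 3.4·tan 26.50° = 1.695 m.
Layer 2: sin θ = p·523 = 0.6864 → θ = 43.34°; offset = 6.7·tan 43.34° = 6.323 m.
Summing the layer offsets gives 8.018 m.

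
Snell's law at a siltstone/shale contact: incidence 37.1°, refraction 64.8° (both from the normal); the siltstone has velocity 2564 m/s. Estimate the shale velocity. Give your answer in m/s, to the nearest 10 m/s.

3850 m/s

Snell's law: sin 37.1°/V₁ = sin 64.8°/V₂.
V₂ = V₁·sin 64.8°/sin 37.1° = 2564 × 1.5000 = 3846.06 m/s.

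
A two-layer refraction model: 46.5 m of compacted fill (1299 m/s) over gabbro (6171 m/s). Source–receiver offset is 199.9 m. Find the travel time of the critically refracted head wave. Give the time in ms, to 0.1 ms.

t = x/V₂ + 2h·√(V₂²−V₁²)/(V₁V₂).
√(V₂²−V₁²) = √(6171²−1299²) = 6032.7 m/s; delay term = 2·46.5·6032.7/(1299·6171) = 0.06999 s.
t = 199.9/6171 + 0.06999 = 0.10238 s.

102.4 ms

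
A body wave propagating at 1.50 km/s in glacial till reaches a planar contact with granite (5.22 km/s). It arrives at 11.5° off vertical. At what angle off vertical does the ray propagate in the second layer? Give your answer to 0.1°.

43.9°

sin θ₁/V₁ = sin θ₂/V₂ ⇒ sin θ₂ = 5.22·sin 11.5°/1.50 = 5.22·0.1994/1.50 = 0.6938.
θ₂ = sin⁻¹(0.6938) = 43.93° (from vertical).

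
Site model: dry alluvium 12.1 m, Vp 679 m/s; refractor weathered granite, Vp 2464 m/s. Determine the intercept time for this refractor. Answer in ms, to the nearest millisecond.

θ_c = arcsin(V₁/V₂) = arcsin(679/2464) = 16.00°; cos θ_c = 0.9613.
tᵢ = 2h·cos θ_c / V₁ = 2·12.1·0.9613 / 679 = 0.03426 s.

34 ms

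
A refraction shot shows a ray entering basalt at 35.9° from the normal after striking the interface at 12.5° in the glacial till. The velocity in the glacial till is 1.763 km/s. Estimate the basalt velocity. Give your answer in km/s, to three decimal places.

4.776 km/s

sin 12.5° = 0.2164; sin 35.9° = 0.5864.
V₂ = V₁·(sin θ₂/sin θ₁) = 1.763·(0.5864/0.2164) = 4.776 km/s.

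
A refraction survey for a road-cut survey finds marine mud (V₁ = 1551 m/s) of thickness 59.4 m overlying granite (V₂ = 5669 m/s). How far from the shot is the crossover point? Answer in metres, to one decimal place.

x_cross = 2h·√((V₂+V₁)/(V₂−V₁)).
(V₂+V₁)/(V₂−V₁) = (5669+1551)/(5669−1551) = 1.7533; √ = 1.3241.
x_cross = 2·59.4·1.3241 = 157.30 m.

157.3 m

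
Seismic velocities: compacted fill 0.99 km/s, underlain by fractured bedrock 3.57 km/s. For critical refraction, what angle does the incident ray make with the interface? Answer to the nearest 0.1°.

73.9°

Critical incidence: sin θ_c = V₁/V₂ = 0.99/3.57 = 0.2773.
θ_c = arcsin 0.2773 = 16.10°.
Measured from the interface: 90° − 16.10° = 73.90°.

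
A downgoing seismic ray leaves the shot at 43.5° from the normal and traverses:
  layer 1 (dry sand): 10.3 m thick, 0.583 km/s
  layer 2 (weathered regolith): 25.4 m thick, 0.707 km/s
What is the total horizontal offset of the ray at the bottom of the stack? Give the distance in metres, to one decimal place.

48.3 m

Apply Snell's law at each interface; in layer i the horizontal offset is hᵢ·tan θᵢ.
Layer 1: θ = 43.50°; offset = 10.3·tan 43.50° = 9.774 m.
Layer 2: sin θ = 0.707·sin 43.5°/0.583 = 0.8348, θ = 56.59°; offset = 25.4·tan 56.59° = 38.508 m.
Σ offsets = 48.283 m.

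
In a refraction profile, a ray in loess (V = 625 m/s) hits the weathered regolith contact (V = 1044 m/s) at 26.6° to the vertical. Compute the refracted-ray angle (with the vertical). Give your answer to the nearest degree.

sin θ₁/V₁ = sin θ₂/V₂ ⇒ sin θ₂ = 1044·sin 26.6°/625 = 1044·0.4478/625 = 0.7479.
θ₂ = arcsin 0.7479 = 48.41° from the normal.

48°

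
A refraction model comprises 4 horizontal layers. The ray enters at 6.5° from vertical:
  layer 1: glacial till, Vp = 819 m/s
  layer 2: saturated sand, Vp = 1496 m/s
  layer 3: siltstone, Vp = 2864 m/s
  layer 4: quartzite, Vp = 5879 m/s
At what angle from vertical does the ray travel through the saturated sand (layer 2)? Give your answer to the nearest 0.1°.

11.9°

Snell's law across each interface conserves sin θ / V, so sin θ_2 = V_2·sin θ₁/V₁.
sin θ_2 = 1496 × sin 6.5° / 819 = 0.2068.
θ_2 = arcsin 0.2068 = 11.93°.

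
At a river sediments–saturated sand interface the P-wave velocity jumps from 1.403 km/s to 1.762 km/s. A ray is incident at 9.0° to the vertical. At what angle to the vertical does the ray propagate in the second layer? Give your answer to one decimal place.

11.3°

Snell's law: sin θ₂ = (V₂/V₁)·sin θ₁ = (1.762/1.403)·sin 9.0° = 0.1965.
θ₂ = arcsin 0.1965 = 11.33° from the normal.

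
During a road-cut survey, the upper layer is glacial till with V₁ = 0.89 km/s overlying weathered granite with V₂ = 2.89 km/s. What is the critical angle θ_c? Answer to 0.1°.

17.9°

At critical incidence the refracted ray runs along the interface (θ₂ = 90°), so sin θ_c = V₁/V₂.
θ_c = arcsin(0.89/2.89) = arcsin 0.3080 = 17.94°.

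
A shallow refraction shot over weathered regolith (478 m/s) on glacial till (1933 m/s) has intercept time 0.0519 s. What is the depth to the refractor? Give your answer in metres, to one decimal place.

12.8 m

h = tᵢ·V₁·V₂ / (2·√(V₂²−V₁²)).
√(V₂²−V₁²) = √(1933² − 478²) = 1873.0 m/s.
h = 0.0519 s × 478 × 1933 / (2 × 1873.0) = 12.80 m.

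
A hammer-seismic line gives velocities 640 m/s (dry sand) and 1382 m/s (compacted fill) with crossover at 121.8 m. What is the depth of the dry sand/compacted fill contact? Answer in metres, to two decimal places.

36.89 m

x_cross = 2h·√((V₂+V₁)/(V₂−V₁)) → h = x_cross / (2·√((V₂+V₁)/(V₂−V₁))).
√((V₂+V₁)/(V₂−V₁)) = √((1382+640)/(1382−640)) = 1.6508.
h = 121.8 / (2·1.6508) = 36.89 m.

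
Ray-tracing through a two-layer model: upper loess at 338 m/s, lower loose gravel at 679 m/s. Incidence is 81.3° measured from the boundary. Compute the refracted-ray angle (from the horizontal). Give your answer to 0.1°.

72.3°

Convert to the normal: θ₁ = 90° − 81.3° = 8.7°.
sin θ₁/V₁ = sin θ₂/V₂ ⇒ sin θ₂ = 679·sin 8.7°/338 = 679·0.1513/338 = 0.3039.
θ₂ = sin⁻¹(0.3039) = 17.69° (from vertical).
From the interface: 90° − 17.69° = 72.31°.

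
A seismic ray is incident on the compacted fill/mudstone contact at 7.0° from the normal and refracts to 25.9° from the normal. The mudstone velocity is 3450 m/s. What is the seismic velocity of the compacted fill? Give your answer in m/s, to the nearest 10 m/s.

Snell's law: sin 7.0°/V₁ = sin 25.9°/V₂.
V₁ = V₂·sin 7.0°/sin 25.9° = 3450 × 0.2790 = 962.56 m/s.

960 m/s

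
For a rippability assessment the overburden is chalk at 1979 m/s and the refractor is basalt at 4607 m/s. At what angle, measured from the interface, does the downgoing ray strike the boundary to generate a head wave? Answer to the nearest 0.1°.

At critical incidence the refracted ray runs along the interface (θ₂ = 90°), so sin θ_c = V₁/V₂.
θ_c = arcsin(1979/4607) = arcsin 0.4296 = 25.44°.
Measured from the interface: 90° − 25.44° = 64.56°.

64.6°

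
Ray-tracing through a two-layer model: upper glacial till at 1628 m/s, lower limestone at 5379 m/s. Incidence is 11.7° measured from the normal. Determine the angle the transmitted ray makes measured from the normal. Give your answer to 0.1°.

sin θ₁/V₁ = sin θ₂/V₂ ⇒ sin θ₂ = 5379·sin 11.7°/1628 = 5379·0.2028/1628 = 0.6700.
θ₂ = arcsin 0.6700 = 42.07° from the normal.

42.1°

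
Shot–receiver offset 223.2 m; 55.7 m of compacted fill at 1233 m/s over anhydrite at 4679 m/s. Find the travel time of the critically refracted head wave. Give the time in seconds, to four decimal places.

0.1349 s

θ_c = arcsin(V₁/V₂) = arcsin(1233/4679) = 15.28°, cos θ_c = 0.9647.
Intercept time tᵢ = 2h cos θ_c / V₁ = 2·55.7·0.9647/1233 = 0.08716 s.
t = x/V₂ + tᵢ = 223.2/4679 + 0.08716 = 0.13486 s.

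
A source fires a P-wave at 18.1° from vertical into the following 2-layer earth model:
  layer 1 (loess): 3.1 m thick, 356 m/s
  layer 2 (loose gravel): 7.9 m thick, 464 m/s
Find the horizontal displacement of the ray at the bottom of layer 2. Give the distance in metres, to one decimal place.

Ray parameter p = sin 18.1° / 356 m/s = 8.7269e-04 s/m.
Layer 1: θ = 18.10°; offset = 3.1·tan 18.10° = 1.013 m.
Layer 2: sin θ = p·464 = 0.4049 → θ = 23.89°; offset = 7.9·tan 23.89° = 3.499 m.
Total horizontal offset = 4.512 m.

4.5 m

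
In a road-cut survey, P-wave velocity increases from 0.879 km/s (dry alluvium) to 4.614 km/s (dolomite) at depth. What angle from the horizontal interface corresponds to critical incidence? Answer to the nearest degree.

At critical incidence the refracted ray runs along the interface (θ₂ = 90°), so sin θ_c = V₁/V₂.
θ_c = arcsin(0.879/4.614) = arcsin 0.1905 = 10.98°.
Measured from the interface: 90° − 10.98° = 79.02°.

79°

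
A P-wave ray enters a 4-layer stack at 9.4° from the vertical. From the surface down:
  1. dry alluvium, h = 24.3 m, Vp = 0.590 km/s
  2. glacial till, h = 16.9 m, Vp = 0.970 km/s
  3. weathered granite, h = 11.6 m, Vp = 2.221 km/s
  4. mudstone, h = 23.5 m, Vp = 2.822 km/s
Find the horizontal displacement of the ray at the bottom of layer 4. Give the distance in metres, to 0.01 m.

Apply Snell's law at each interface; in layer i the horizontal offset is hᵢ·tan θᵢ.
Layer 1: θ = 9.40°; offset = 24.3·tan 9.40° = 4.0228 m.
Layer 2: sin θ = 0.970·sin 9.4°/0.590 = 0.2685, θ = 15.58°; offset = 16.9·tan 15.58° = 4.7110 m.
Layer 3: sin θ = 2.221·sin 9.4°/0.590 = 0.6148, θ = 37.94°; offset = 11.6·tan 37.94° = 9.0431 m.
Layer 4: sin θ = 2.822·sin 9.4°/0.590 = 0.7812, θ = 51.37°; offset = 23.5·tan 51.37° = 29.4066 m.
Total horizontal offset = 47.1835 m.

47.18 m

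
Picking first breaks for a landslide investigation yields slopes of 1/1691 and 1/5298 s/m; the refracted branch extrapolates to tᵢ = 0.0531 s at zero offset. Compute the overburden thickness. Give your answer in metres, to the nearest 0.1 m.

47.4 m

θ_c = arcsin(1691/5298) = 18.61°; cos θ_c = 0.9477.
tᵢ = 2h cos θ_c/V₁ ⇒ h = tᵢ·V₁/(2 cos θ_c) = 0.0531·1691/(2·0.9477) = 47.37 m.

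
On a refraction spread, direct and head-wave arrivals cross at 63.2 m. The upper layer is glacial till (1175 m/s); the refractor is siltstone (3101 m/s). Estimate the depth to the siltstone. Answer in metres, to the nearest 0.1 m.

21.2 m

h = (x_cross/2)·√((V₂−V₁)/(V₂+V₁)).
(V₂−V₁)/(V₂+V₁) = (3101−1175)/(3101+1175) = 0.4504; √ = 0.6711.
h = (63.2/2)·0.6711 = 21.21 m.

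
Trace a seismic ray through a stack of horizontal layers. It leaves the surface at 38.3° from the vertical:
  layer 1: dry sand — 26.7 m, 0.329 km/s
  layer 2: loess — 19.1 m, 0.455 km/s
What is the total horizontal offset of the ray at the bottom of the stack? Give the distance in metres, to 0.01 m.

p = sin θ₁/V₁ = sin 38.3°/0.329 = 1.8838e+00 s/km is conserved through the stack.
Layer 1: θ = 38.30°; offset = 26.7·tan 38.30° = 21.0864 m.
Layer 2: sin θ = p·0.455 = 0.8571 → θ = 59.00°; offset = 19.1·tan 59.00° = 31.7841 m.
Total horizontal offset = 52.8705 m.

52.87 m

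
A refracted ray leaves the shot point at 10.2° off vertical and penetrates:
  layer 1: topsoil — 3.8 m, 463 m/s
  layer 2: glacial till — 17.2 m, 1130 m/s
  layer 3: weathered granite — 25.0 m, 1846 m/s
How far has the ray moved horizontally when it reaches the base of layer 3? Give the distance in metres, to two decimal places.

33.85 m

Apply Snell's law at each interface; in layer i the horizontal offset is hᵢ·tan θᵢ.
Layer 1: θ = 10.20°; offset = 3.8·tan 10.20° = 0.6837 m.
Layer 2: sin θ = 1130·sin 10.2°/463 = 0.4322, θ = 25.61°; offset = 17.2·tan 25.61° = 8.2434 m.
Layer 3: sin θ = 1846·sin 10.2°/463 = 0.7060, θ = 44.91°; offset = 25.0·tan 44.91° = 24.9250 m.
Summing the layer offsets gives 33.8522 m.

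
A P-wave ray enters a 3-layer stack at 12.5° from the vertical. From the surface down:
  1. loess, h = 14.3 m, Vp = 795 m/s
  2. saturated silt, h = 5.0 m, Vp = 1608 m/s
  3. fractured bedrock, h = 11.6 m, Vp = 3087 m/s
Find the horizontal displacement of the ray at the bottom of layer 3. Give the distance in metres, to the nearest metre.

p = sin θ₁/V₁ = sin 12.5°/795 = 2.7225e-04 s/m is conserved through the stack.
Layer 1: θ = 12.50°; offset = 14.3·tan 12.50° = 3.170 m.
Layer 2: sin θ = p·1608 = 0.4378 → θ = 25.96°; offset = 5.0·tan 25.96° = 2.435 m.
Layer 3: sin θ = p·3087 = 0.8404 → θ = 57.19°; offset = 11.6·tan 57.19° = 17.990 m.
Summing the layer offsets gives 23.595 m.

24 m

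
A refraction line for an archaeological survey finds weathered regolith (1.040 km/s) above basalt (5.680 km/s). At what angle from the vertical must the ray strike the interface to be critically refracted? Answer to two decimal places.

10.55°

Critical incidence: sin θ_c = V₁/V₂ = 1.040/5.680 = 0.1831.
θ_c = arcsin 0.1831 = 10.55°.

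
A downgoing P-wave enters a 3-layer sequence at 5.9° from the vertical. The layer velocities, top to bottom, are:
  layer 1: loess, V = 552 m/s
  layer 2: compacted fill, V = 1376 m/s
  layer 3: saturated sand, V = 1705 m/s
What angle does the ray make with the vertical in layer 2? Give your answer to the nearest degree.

15°

Ray parameter p = sin 5.9° / 552 = 1.8622e-04 s/m.
sin θ_2 = p·V_2 = 1.8622e-04 × 1376 = 0.2562.
θ_2 = 14.85° from the vertical.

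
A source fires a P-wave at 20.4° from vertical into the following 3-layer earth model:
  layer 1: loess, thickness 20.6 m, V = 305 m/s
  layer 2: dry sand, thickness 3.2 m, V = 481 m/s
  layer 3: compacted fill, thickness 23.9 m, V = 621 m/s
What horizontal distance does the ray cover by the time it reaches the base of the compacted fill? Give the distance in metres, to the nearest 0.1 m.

33.8 m

Ray parameter p = sin 20.4° / 305 m/s = 1.1429e-03 s/m.
Layer 1: θ = 20.40°; offset = 20.6·tan 20.40° = 7.661 m.
Layer 2: sin θ = p·481 = 0.5497 → θ = 33.35°; offset = 3.2·tan 33.35° = 2.106 m.
Layer 3: sin θ = p·621 = 0.7097 → θ = 45.21°; offset = 23.9·tan 45.21° = 24.077 m.
Σ offsets = 33.844 m.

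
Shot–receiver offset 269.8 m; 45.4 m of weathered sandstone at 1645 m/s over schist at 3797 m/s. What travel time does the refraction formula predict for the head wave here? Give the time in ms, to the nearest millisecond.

θ_c = arcsin(V₁/V₂) = arcsin(1645/3797) = 25.67°, cos θ_c = 0.9013.
Intercept time tᵢ = 2h cos θ_c / V₁ = 2·45.4·0.9013/1645 = 0.04975 s.
t = x/V₂ + tᵢ = 269.8/3797 + 0.04975 = 0.12080 s.

121 ms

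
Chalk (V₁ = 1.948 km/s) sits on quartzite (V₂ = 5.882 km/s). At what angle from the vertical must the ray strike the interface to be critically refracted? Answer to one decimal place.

At critical incidence the refracted ray runs along the interface (θ₂ = 90°), so sin θ_c = V₁/V₂.
θ_c = arcsin(1.948/5.882) = arcsin 0.3312 = 19.34°.

19.3°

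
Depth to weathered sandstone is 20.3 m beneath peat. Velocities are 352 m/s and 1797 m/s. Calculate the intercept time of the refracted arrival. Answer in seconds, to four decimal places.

θ_c = arcsin(V₁/V₂) = arcsin(352/1797) = 11.30°; cos θ_c = 0.9806.
tᵢ = 2h·cos θ_c / V₁ = 2·20.3·0.9806 / 352 = 0.11311 s.

0.1131 s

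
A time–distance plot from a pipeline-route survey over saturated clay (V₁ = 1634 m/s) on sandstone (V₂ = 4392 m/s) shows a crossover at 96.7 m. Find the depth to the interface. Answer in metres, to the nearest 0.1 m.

32.7 m

h = (x_cross/2)·√((V₂−V₁)/(V₂+V₁)).
(V₂−V₁)/(V₂+V₁) = (4392−1634)/(4392+1634) = 0.4577; √ = 0.6765.
h = (96.7/2)·0.6765 = 32.71 m.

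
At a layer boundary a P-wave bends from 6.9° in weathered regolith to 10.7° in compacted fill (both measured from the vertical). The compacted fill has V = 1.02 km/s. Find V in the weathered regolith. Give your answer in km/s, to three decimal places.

sin 6.9° = 0.1201; sin 10.7° = 0.1857.
V₁ = V₂·(sin θ₁/sin θ₂) = 1.02·(0.1201/0.1857) = 0.660 km/s.

0.660 km/s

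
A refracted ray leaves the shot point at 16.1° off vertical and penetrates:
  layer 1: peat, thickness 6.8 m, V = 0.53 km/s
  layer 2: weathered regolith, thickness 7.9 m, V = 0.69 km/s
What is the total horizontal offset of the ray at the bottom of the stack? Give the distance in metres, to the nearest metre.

5 m

Ray parameter p = sin 16.1° / 0.53 km/s = 5.2324e-01 s/km.
Layer 1: θ = 16.10°; offset = 6.8·tan 16.10° = 1.963 m.
Layer 2: sin θ = p·0.69 = 0.3610 → θ = 21.16°; offset = 7.9·tan 21.16° = 3.058 m.
Summing the layer offsets gives 5.021 m.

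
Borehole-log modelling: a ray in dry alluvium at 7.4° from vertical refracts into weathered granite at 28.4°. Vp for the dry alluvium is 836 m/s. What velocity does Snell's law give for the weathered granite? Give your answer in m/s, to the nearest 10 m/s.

sin 7.4° = 0.1288; sin 28.4° = 0.4756.
V₂ = V₁·(sin θ₂/sin θ₁) = 836·(0.4756/0.1288) = 3087.23 m/s.

3090 m/s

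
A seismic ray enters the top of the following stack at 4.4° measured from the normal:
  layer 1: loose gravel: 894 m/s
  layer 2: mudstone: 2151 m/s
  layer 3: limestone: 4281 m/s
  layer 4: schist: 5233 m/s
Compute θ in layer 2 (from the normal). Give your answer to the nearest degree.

11°

Snell's law across each interface conserves sin θ / V, so sin θ_2 = V_2·sin θ₁/V₁.
sin θ_2 = 2151 × sin 4.4° / 894 = 0.1846.
θ_2 = arcsin 0.1846 = 10.64°.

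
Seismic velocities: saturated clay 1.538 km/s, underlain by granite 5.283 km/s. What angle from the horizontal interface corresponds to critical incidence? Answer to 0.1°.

73.1°

Critical incidence: sin θ_c = V₁/V₂ = 1.538/5.283 = 0.2911.
θ_c = arcsin 0.2911 = 16.93°.
Measured from the interface: 90° − 16.93° = 73.07°.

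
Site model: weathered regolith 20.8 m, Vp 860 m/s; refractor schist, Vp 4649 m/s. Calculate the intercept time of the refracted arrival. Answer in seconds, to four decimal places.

θ_c = arcsin(V₁/V₂) = arcsin(860/4649) = 10.66°; cos θ_c = 0.9827.
tᵢ = 2h·cos θ_c / V₁ = 2·20.8·0.9827 / 860 = 0.04754 s.

0.0475 s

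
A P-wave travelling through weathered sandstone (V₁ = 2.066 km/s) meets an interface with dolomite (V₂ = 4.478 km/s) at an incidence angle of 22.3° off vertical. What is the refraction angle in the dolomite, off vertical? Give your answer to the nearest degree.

55°

Snell's law: sin θ₂ = (V₂/V₁)·sin θ₁ = (4.478/2.066)·sin 22.3° = 0.8225.
θ₂ = sin⁻¹(0.8225) = 55.33° (from vertical).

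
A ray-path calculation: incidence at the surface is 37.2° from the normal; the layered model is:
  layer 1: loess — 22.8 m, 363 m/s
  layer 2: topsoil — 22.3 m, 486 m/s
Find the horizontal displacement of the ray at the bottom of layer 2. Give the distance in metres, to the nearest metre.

48 m

Apply Snell's law at each interface; in layer i the horizontal offset is hᵢ·tan θᵢ.
Layer 1: θ = 37.20°; offset = 22.8·tan 37.20° = 17.306 m.
Layer 2: sin θ = 486·sin 37.2°/363 = 0.8095, θ = 54.04°; offset = 22.3·tan 54.04° = 30.742 m.
Σ offsets = 48.049 m.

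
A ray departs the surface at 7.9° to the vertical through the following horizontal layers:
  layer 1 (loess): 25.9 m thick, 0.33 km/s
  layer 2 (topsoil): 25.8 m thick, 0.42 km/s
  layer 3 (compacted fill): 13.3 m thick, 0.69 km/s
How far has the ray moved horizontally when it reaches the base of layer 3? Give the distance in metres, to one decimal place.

Ray parameter p = sin 7.9° / 0.33 km/s = 4.1650e-01 s/km.
Layer 1: θ = 7.90°; offset = 25.9·tan 7.90° = 3.594 m.
Layer 2: sin θ = p·0.42 = 0.1749 → θ = 10.07°; offset = 25.8·tan 10.07° = 4.584 m.
Layer 3: sin θ = p·0.69 = 0.2874 → θ = 16.70°; offset = 13.3·tan 16.70° = 3.991 m.
Σ offsets = 12.168 m.

12.2 m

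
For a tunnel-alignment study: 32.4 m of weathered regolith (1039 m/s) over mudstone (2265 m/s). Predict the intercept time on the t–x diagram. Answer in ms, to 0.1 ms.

55.4 ms

tᵢ = 2h·√(V₂²−V₁²)/(V₁V₂).
√(V₂²−V₁²) = √(2265²−1039²) = 2012.6 m/s.
tᵢ = 2·32.4·2012.6/(1039·2265) = 0.05542 s.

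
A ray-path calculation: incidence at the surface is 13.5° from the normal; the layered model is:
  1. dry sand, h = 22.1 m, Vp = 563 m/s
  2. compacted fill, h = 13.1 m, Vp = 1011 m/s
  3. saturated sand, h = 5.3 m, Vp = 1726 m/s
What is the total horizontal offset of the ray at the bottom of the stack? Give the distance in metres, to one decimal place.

Ray parameter p = sin 13.5° / 563 m/s = 4.1465e-04 s/m.
Layer 1: θ = 13.50°; offset = 22.1·tan 13.50° = 5.306 m.
Layer 2: sin θ = p·1011 = 0.4192 → θ = 24.78°; offset = 13.1·tan 24.78° = 6.049 m.
Layer 3: sin θ = p·1726 = 0.7157 → θ = 45.70°; offset = 5.3·tan 45.70° = 5.431 m.
Summing the layer offsets gives 16.785 m.

16.8 m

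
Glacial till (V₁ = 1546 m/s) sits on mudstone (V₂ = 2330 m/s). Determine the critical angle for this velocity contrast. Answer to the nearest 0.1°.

41.6°

Critical incidence: sin θ_c = V₁/V₂ = 1546/2330 = 0.6635.
θ_c = arcsin 0.6635 = 41.57°.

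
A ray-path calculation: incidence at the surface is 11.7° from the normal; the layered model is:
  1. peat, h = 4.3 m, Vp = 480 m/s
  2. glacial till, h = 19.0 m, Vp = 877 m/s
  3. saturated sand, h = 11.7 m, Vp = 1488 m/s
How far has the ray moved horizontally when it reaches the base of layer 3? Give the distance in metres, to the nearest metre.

Apply Snell's law at each interface; in layer i the horizontal offset is hᵢ·tan θᵢ.
Layer 1: θ = 11.70°; offset = 4.3·tan 11.70° = 0.890 m.
Layer 2: sin θ = 877·sin 11.7°/480 = 0.3705, θ = 21.75°; offset = 19.0·tan 21.75° = 7.579 m.
Layer 3: sin θ = 1488·sin 11.7°/480 = 0.6286, θ = 38.95°; offset = 11.7·tan 38.95° = 9.458 m.
Summing the layer offsets gives 17.927 m.

18 m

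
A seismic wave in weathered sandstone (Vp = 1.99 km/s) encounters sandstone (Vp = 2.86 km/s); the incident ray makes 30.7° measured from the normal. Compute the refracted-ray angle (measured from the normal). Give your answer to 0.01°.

47.20°

sin θ₁/V₁ = sin θ₂/V₂ ⇒ sin θ₂ = 2.86·sin 30.7°/1.99 = 2.86·0.5105/1.99 = 0.7337.
θ₂ = sin⁻¹(0.7337) = 47.20° (from vertical).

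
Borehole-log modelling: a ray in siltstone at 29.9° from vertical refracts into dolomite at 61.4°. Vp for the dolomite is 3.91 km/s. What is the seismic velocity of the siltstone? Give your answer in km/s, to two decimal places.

2.22 km/s

sin 29.9° = 0.4985; sin 61.4° = 0.8780.
V₁ = V₂·(sin θ₁/sin θ₂) = 3.91·(0.4985/0.8780) = 2.22 km/s.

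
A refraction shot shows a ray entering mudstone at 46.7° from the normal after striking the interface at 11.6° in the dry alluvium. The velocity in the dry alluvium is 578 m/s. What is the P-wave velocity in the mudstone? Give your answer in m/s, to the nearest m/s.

Snell's law: sin 11.6°/V₁ = sin 46.7°/V₂.
V₂ = V₁·sin 46.7°/sin 11.6° = 578 × 3.6194 = 2091.99 m/s.

2092 m/s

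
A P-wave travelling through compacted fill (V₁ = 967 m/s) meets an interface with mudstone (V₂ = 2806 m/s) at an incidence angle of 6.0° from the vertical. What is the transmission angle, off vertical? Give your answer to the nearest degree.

18°

Snell's law: sin θ₂ = (V₂/V₁)·sin θ₁ = (2806/967)·sin 6.0° = 0.3033.
θ₂ = sin⁻¹(0.3033) = 17.66° (from vertical).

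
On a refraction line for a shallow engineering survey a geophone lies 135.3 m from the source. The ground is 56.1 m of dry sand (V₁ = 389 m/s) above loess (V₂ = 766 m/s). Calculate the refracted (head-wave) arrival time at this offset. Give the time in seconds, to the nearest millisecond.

θ_c = arcsin(V₁/V₂) = arcsin(389/766) = 30.52°, cos θ_c = 0.8615.
Intercept time tᵢ = 2h cos θ_c / V₁ = 2·56.1·0.8615/389 = 0.24847 s.
t = x/V₂ + tᵢ = 135.3/766 + 0.24847 = 0.42510 s.

0.425 s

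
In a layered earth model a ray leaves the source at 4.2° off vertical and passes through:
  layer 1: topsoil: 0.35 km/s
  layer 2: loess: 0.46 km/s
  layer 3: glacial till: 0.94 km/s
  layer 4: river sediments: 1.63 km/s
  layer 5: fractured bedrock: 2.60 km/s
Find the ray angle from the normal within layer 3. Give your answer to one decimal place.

11.3°

Snell's law across each interface conserves sin θ / V, so sin θ_3 = V_3·sin θ₁/V₁.
sin θ_3 = 0.94 × sin 4.2° / 0.35 = 0.1967.
θ_3 = 11.34° from the vertical.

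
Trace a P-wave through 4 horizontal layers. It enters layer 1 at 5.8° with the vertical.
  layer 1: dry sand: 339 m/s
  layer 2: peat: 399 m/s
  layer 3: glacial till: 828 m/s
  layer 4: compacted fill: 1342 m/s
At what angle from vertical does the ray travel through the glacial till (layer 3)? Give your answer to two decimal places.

Snell's law across each interface conserves sin θ / V, so sin θ_3 = V_3·sin θ₁/V₁.
sin θ_3 = 828 × sin 5.8° / 339 = 0.2468.
θ_3 = 14.29° from the vertical.

14.29°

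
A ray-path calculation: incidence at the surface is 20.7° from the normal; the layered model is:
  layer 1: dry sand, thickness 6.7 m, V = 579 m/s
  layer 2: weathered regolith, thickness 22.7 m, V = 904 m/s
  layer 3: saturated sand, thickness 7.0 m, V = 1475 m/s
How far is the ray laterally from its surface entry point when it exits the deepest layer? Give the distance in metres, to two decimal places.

Apply Snell's law at each interface; in layer i the horizontal offset is hᵢ·tan θᵢ.
Layer 1: θ = 20.70°; offset = 6.7·tan 20.70° = 2.5317 m.
Layer 2: sin θ = 904·sin 20.7°/579 = 0.5519, θ = 33.50°; offset = 22.7·tan 33.50° = 15.0228 m.
Layer 3: sin θ = 1475·sin 20.7°/579 = 0.9005, θ = 64.22°; offset = 7.0·tan 64.22° = 14.4935 m.
Σ offsets = 32.0480 m.

32.05 m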